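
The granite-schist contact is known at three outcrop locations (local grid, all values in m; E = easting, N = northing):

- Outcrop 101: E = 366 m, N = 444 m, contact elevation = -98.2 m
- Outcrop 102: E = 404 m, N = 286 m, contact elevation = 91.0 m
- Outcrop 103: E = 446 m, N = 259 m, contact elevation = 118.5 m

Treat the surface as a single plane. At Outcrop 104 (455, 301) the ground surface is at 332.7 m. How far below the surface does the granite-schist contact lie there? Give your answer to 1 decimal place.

267.1 m

Two edge vectors: Outcrop 101→Outcrop 102 = (38, -158, 189.2), Outcrop 101→Outcrop 103 = (80, -185, 216.7).
Normal n = (Outcrop 101→Outcrop 102) × (Outcrop 101→Outcrop 103) = (763.4, 6901.4, 5610).
So ∂z/∂E = −n_x/n_z = −0.13608 and ∂z/∂N = −n_y/n_z = −1.23020.
Intercept c from Outcrop 101: -98.2 + 49.80 + 546.21 = 497.81.
At (455, 301): z_contact = −61.92 − 370.29 + 497.81 = 65.61 m.
Depth below ground = 332.7 − 65.61 = 267.1 m.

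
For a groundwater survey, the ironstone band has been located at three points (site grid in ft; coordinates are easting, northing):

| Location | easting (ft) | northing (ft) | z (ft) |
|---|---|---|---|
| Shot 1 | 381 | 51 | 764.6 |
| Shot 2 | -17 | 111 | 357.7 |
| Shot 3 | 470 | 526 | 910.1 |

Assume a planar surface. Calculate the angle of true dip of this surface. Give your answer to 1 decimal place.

46.3°

Let the plane be z = a·easting + b·northing + c.
Shot 2−Shot 1: −398a + 60b = −406.9;  Shot 3−Shot 1: 89a + 475b = 145.5.
Solving gives a = 1.03919, b = 0.11161.
Gradient magnitude |∇z| = √(a² + b²) = √(1.07991 + 0.01246) = 1.04516.
True dip = arctan(1.04516) = 46.3°, dipping toward W (azimuth ≈ 264°).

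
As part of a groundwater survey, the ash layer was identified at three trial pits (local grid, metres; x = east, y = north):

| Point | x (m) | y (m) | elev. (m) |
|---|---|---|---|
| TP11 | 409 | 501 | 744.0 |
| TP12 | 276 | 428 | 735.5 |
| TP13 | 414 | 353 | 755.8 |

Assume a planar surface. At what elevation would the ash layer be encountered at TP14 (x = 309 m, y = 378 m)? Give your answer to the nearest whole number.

743 m

Let the plane be z = a·x + b·y + c.
TP12−TP11: −133a − 73b = −8.5;  TP13−TP11: 5a − 148b = 11.8.
Solving gives a = 0.10571, b = −0.07616.
Then c = 744 − a·409 − b·501 = 738.92.
At (309, 378): z = 32.7 − 28.8 + 738.92 = 742.8 m.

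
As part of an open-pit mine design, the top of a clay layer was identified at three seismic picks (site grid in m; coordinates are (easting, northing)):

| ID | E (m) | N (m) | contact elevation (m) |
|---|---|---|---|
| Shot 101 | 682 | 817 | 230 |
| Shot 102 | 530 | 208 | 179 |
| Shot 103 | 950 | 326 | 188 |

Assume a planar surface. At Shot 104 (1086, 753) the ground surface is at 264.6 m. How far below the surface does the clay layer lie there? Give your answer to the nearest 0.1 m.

Let the plane be z = a·E + b·N + c.
Shot 102−Shot 101: −152a − 609b = −51;  Shot 103−Shot 101: 268a − 491b = −42.
Solving gives a = −0.002258, b = 0.084307.
Then c = 230 − a·682 − b·817 = 162.66.
At (1086, 753): z_contact = −2.45 + 63.48 + 162.66 = 223.69 m.
Depth below ground = 264.6 − 223.69 = 40.9 m.

40.9 m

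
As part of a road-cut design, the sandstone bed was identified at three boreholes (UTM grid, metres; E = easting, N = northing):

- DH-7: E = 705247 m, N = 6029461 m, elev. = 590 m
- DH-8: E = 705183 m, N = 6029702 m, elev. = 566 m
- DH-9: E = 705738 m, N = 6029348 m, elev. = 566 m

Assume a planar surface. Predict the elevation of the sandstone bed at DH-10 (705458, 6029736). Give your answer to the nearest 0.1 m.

540.9 m

Two edge vectors: DH-7→DH-8 = (-64, 241, -24), DH-7→DH-9 = (491, -113, -24).
Normal n = (DH-7→DH-8) × (DH-7→DH-9) = (-8496, -13320, -111099).
So ∂z/∂E = −n_x/n_z = −0.076472335 and ∂z/∂N = −n_y/n_z = −0.119893068.
Intercept c from DH-7: 590 + 53931.89 + 722890.58 = 777412.46.
At (705458, 6029736): z = −53948.0 − 722923.6 + 777412.46 = 540.9 m.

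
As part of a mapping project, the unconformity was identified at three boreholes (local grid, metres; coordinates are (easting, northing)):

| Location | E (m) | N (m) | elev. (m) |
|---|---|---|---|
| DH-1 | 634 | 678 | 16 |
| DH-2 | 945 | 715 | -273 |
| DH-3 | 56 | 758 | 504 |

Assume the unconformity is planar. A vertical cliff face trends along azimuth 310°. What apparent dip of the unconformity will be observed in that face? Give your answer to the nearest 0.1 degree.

Two edge vectors: DH-1→DH-2 = (311, 37, -289), DH-1→DH-3 = (-578, 80, 488).
Normal n = (DH-1→DH-2) × (DH-1→DH-3) = (41176, 15274, 46266).
So ∂z/∂E = −n_x/n_z = −0.88998 and ∂z/∂N = −n_y/n_z = −0.33013.
Unit vector along 310° is (sin 310°, cos 310°) = (-0.7660, 0.6428).
Slope in that direction = a·(-0.7660) + b·(0.6428) = 0.46956.
Apparent dip = arctan|0.46956| = 25.2° (true dip is 43.5°, so apparent ≤ true as expected).

25.2°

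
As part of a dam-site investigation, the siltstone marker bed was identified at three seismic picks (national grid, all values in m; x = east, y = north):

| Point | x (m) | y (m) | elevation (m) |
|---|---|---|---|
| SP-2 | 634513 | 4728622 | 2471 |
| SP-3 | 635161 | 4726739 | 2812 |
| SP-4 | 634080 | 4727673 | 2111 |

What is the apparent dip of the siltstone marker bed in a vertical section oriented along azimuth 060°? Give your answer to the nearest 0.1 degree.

Two edge vectors: SP-2→SP-3 = (648, -1883, 341), SP-2→SP-4 = (-433, -949, -360).
Normal n = (SP-2→SP-3) × (SP-2→SP-4) = (1001489, 85627, -1430291).
So ∂z/∂x = −n_x/n_z = 0.70020 and ∂z/∂y = −n_y/n_z = 0.05987.
Unit vector along 060° is (sin 60°, cos 60°) = (0.8660, 0.5000).
Slope in that direction = a·(0.8660) + b·(0.5000) = 0.63632.
Apparent dip = arctan|0.63632| = 32.5° (true dip is 35.1°, so apparent ≤ true as expected).

32.5°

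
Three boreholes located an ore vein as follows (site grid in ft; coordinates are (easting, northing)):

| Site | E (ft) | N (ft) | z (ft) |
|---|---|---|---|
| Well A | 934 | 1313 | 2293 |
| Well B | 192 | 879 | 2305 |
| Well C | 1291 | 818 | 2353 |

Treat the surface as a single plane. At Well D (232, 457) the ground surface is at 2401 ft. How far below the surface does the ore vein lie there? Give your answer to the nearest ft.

55 ft

Two edge vectors: Well A→Well B = (-742, -434, 12), Well A→Well C = (357, -495, 60).
Normal n = (Well A→Well B) × (Well A→Well C) = (-20100, 48804, 522228).
So ∂z/∂E = −n_x/n_z = 0.03849 and ∂z/∂N = −n_y/n_z = −0.09345.
Intercept c from Well A: 2293 − 35.95 + 122.70 = 2379.76.
At (232, 457): z_contact = 8.9 − 42.7 + 2379.76 = 2346.0 ft.
Depth below ground = 2401 − 2346.0 = 55 ft.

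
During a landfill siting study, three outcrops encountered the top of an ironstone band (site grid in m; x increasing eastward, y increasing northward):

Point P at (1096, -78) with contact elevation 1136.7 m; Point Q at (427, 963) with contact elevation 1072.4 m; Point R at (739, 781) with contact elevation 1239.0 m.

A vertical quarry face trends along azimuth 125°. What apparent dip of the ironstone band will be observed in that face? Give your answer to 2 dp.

21.52°

Let the plane be z = a·x + b·y + c.
Point Q−Point P: −669a + 1041b = −64.3;  Point R−Point P: −357a + 859b = 102.3.
Solving gives a = 0.79656, b = 0.45014.
Unit vector along 125° is (sin 125°, cos 125°) = (0.8192, -0.5736).
Slope in that direction = a·(0.8192) + b·(-0.5736) = 0.39431.
Apparent dip = arctan|0.39431| = 21.52° (true dip is 42.5°, so apparent ≤ true as expected).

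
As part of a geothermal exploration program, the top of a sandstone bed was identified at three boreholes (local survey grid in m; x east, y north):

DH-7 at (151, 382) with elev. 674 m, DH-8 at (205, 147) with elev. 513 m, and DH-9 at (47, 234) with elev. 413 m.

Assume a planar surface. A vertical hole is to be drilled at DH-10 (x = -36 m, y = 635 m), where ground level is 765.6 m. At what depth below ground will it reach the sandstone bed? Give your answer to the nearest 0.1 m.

67.3 m

Let the plane be z = a·x + b·y + c.
DH-8−DH-7: 54a − 235b = −161;  DH-9−DH-7: −104a − 148b = −261.
Solving gives a = 1.15648, b = 0.95085.
Then c = 674 − a·151 − b·382 = 136.15.
At (-36, 635): z_contact = −41.63 + 603.79 + 136.15 = 698.30 m.
Depth below ground = 765.6 − 698.30 = 67.3 m.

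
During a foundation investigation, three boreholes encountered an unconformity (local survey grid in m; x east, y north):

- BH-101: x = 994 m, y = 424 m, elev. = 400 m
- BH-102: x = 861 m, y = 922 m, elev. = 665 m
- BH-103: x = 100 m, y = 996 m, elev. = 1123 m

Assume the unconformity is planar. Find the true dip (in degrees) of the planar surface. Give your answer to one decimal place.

34.3°

Two edge vectors: BH-101→BH-102 = (-133, 498, 265), BH-101→BH-103 = (-894, 572, 723).
Normal n = (BH-101→BH-102) × (BH-101→BH-103) = (208474, -140751, 369136).
So ∂z/∂x = −n_x/n_z = −0.56476 and ∂z/∂y = −n_y/n_z = 0.38130.
Gradient magnitude |∇z| = √(a² + b²) = √(0.31896 + 0.14539) = 0.68143.
True dip = arctan(0.68143) = 34.3°, dipping toward SE (azimuth ≈ 124°).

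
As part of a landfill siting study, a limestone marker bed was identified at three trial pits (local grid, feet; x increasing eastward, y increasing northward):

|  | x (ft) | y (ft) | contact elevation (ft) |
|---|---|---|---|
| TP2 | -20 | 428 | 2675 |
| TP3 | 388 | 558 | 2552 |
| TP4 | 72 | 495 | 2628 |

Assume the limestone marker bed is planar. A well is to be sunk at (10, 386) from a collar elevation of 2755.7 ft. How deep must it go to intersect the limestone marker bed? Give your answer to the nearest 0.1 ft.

63.4 ft

Let the plane be z = a·x + b·y + c.
TP3−TP2: 408a + 130b = −123;  TP4−TP2: 92a + 67b = −47.
Solving gives a = −0.13859, b = −0.51119.
Then c = 2675 − a·-20 − b·428 = 2891.02.
At (10, 386): z_contact = −1.39 − 197.32 + 2891.02 = 2692.31 ft.
Depth below ground = 2755.7 − 2692.31 = 63.4 ft.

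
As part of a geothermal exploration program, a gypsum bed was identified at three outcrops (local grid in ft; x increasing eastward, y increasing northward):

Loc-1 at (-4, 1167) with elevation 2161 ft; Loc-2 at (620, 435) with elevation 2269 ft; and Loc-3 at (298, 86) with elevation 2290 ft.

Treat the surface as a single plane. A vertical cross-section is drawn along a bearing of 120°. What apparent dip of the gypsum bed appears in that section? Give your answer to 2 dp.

5.45°

Two edge vectors: Loc-1→Loc-2 = (624, -732, 108), Loc-1→Loc-3 = (302, -1081, 129).
Normal n = (Loc-1→Loc-2) × (Loc-1→Loc-3) = (22320, -47880, -453480).
So ∂z/∂x = −n_x/n_z = 0.04922 and ∂z/∂y = −n_y/n_z = −0.10558.
Unit vector along 120° is (sin 120°, cos 120°) = (0.8660, -0.5000).
Slope in that direction = a·(0.8660) + b·(-0.5000) = 0.09542.
Apparent dip = arctan|0.09542| = 5.45° (true dip is 6.6°, so apparent ≤ true as expected).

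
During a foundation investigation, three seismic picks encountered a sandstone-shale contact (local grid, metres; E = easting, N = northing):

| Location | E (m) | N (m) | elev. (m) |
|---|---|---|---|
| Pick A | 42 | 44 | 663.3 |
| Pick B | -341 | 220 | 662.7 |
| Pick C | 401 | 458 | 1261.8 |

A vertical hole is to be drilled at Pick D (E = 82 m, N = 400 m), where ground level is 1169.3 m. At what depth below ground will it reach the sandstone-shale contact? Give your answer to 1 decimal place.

Let the plane be z = a·E + b·N + c.
Pick B−Pick A: −383a + 176b = −0.6;  Pick C−Pick A: 359a + 414b = 598.5.
Solving gives a = 0.47615, b = 1.03276.
Then c = 663.3 − a·42 − b·44 = 597.86.
At (82, 400): z_contact = 39.04 + 413.10 + 597.86 = 1050.01 m.
Depth below ground = 1169.3 − 1050.01 = 119.3 m.

119.3 m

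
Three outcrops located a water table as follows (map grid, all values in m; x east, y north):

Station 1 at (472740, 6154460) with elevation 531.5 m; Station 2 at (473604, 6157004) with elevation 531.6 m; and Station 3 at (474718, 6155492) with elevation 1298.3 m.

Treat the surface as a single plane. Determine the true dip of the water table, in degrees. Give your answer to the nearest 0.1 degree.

26.5°

Let the plane be z = a·x + b·y + c.
Station 2−Station 1: 864a + 2544b = 0.1;  Station 3−Station 1: 1978a + 1032b = 766.8.
Solving gives a = 0.47112, b = −0.15997.
Gradient magnitude |∇z| = √(a² + b²) = √(0.22196 + 0.02559) = 0.49754.
True dip = arctan(0.49754) = 26.5°, dipping toward WNW (azimuth ≈ 289°).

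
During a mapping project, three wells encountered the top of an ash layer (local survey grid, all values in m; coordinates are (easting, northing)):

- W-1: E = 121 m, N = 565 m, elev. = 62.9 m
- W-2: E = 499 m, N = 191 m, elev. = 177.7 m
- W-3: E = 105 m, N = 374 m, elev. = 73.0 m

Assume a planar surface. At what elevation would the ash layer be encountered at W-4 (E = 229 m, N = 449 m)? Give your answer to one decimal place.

96.4 m

Let the plane be z = a·E + b·N + c.
W-2−W-1: 378a − 374b = 114.8;  W-3−W-1: −16a − 191b = 10.1.
Solving gives a = 0.23214, b = −0.07233.
Then c = 62.9 − a·121 − b·565 = 75.67.
At (229, 449): z = 53.2 − 32.5 + 75.67 = 96.4 m.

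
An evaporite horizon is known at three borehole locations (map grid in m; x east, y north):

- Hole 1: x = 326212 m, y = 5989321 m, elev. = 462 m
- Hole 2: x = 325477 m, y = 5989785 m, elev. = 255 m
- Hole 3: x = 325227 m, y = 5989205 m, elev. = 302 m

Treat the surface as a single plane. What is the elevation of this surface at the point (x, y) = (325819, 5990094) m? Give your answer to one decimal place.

Let the plane be z = a·x + b·y + c.
Hole 2−Hole 1: −735a + 464b = −207;  Hole 3−Hole 1: −985a − 116b = −160.
Solving gives a = 0.181176471, b = −0.159127789.
Then c = 462 − a·326212 − b·5989321 = 894427.47.
At (325819, 5990094): z = 59030.7 − 953190.4 + 894427.47 = 267.8 m.

267.8 m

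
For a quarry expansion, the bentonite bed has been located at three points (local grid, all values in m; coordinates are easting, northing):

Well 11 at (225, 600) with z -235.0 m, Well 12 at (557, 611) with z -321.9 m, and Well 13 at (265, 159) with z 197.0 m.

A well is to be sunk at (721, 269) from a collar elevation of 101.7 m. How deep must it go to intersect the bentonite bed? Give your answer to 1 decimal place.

119.0 m

Let the plane be z = a·easting + b·northing + c.
Well 12−Well 11: 332a + 11b = −86.9;  Well 13−Well 11: 40a − 441b = 432.
Solving gives a = −0.22860, b = −1.00033.
Then c = -235 − a·225 − b·600 = 416.63.
At (721, 269): z_contact = −164.82 − 269.09 + 416.63 = -17.28 m.
Depth below ground = 101.7 − (-17.28) = 119.0 m.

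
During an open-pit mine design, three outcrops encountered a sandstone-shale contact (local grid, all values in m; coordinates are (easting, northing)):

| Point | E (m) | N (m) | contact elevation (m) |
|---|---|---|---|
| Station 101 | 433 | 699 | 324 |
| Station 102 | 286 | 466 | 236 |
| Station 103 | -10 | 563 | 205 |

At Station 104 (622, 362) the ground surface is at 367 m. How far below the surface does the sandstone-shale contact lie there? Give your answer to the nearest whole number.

Let the plane be z = a·E + b·N + c.
Station 102−Station 101: −147a − 233b = −88;  Station 103−Station 101: −443a − 136b = −119.
Solving gives a = 0.18935, b = 0.25822.
Then c = 324 − a·433 − b·699 = 61.51.
At (622, 362): z_contact = 117.8 + 93.5 + 61.51 = 272.8 m.
Depth below ground = 367 − 272.8 = 94 m.

94 m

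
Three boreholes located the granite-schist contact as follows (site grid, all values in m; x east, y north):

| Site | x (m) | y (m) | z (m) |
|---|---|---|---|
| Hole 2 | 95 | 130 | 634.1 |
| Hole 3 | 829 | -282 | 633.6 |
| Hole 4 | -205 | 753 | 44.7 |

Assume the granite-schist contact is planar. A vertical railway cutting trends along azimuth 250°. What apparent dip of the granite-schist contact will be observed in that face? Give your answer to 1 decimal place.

Let the plane be z = a·x + b·y + c.
Hole 3−Hole 2: 734a − 412b = −0.5;  Hole 4−Hole 2: −300a + 623b = −589.4.
Solving gives a = −0.72867, b = −1.29695.
Unit vector along 250° is (sin 250°, cos 250°) = (-0.9397, -0.3420).
Slope in that direction = a·(-0.9397) + b·(-0.3420) = 1.12831.
Apparent dip = arctan|1.12831| = 48.5° (true dip is 56.1°, so apparent ≤ true as expected).

48.5°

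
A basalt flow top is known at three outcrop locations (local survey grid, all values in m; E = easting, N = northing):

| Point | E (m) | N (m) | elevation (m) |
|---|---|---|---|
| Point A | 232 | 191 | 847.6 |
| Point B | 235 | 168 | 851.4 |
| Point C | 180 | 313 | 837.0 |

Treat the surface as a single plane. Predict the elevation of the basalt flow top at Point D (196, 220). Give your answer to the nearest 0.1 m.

Two edge vectors: Point A→Point B = (3, -23, 3.8), Point A→Point C = (-52, 122, -10.6).
Normal n = (Point A→Point B) × (Point A→Point C) = (-219.8, -165.8, -830).
So ∂z/∂E = −n_x/n_z = −0.26482 and ∂z/∂N = −n_y/n_z = −0.19976.
Intercept c from Point A: 847.6 + 61.44 + 38.15 = 947.19.
At (196, 220): z = −51.9 − 43.9 + 947.19 = 851.3 m.

851.3 m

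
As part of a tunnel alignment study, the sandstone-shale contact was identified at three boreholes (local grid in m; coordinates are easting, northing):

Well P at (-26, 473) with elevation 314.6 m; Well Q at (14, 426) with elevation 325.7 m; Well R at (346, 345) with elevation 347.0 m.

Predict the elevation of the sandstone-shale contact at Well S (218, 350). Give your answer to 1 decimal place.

344.8 m

Two edge vectors: Well P→Well Q = (40, -47, 11.1), Well P→Well R = (372, -128, 32.4).
Normal n = (Well P→Well Q) × (Well P→Well R) = (-102, 2833.2, 12364).
So ∂z/∂easting = −n_x/n_z = 0.00825 and ∂z/∂northing = −n_y/n_z = −0.22915.
Intercept c from Well P: 314.6 + 0.21 + 108.39 = 423.20.
At (218, 350): z = 1.8 − 80.2 + 423.20 = 344.8 m.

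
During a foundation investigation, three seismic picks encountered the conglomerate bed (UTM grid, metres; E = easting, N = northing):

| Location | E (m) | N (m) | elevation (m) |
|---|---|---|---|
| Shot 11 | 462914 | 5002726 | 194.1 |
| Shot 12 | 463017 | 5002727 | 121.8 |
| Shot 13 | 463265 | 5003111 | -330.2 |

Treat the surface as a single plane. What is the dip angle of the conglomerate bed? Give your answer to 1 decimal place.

45.2°

Let the plane be z = a·E + b·N + c.
Shot 12−Shot 11: 103a + 1b = −72.3;  Shot 13−Shot 11: 351a + 385b = −524.3.
Solving gives a = −0.69487, b = −0.72831.
Gradient magnitude |∇z| = √(a² + b²) = √(0.48285 + 0.53044) = 1.00662.
True dip = arctan(1.00662) = 45.2°, dipping toward NE (azimuth ≈ 044°).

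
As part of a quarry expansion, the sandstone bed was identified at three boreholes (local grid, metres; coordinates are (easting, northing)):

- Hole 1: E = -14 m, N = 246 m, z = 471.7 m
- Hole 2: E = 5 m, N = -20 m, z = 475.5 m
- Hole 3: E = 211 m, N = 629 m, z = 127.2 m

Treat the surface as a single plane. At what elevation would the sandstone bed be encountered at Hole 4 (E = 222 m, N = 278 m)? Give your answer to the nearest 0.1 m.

151.1 m

Two edge vectors: Hole 1→Hole 2 = (19, -266, 3.8), Hole 1→Hole 3 = (225, 383, -344.5).
Normal n = (Hole 1→Hole 2) × (Hole 1→Hole 3) = (90181.6, 7400.5, 67127).
So ∂z/∂E = −n_x/n_z = −1.34345 and ∂z/∂N = −n_y/n_z = −0.11025.
Intercept c from Hole 1: 471.7 − 18.81 + 27.12 = 480.01.
At (222, 278): z = −298.2 − 30.6 + 480.01 = 151.1 m.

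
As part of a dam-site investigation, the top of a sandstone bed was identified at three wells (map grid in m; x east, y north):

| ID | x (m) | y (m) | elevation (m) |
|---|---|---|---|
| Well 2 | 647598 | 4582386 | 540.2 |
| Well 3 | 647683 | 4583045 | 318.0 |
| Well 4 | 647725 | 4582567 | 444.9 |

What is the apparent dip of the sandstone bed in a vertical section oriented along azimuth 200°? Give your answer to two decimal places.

21.30°

Two edge vectors: Well 2→Well 3 = (85, 659, -222.2), Well 2→Well 4 = (127, 181, -95.3).
Normal n = (Well 2→Well 3) × (Well 2→Well 4) = (-22584.5, -20118.9, -68308).
So ∂z/∂x = −n_x/n_z = −0.33063 and ∂z/∂y = −n_y/n_z = −0.29453.
Unit vector along 200° is (sin 200°, cos 200°) = (-0.3420, -0.9397).
Slope in that direction = a·(-0.3420) + b·(-0.9397) = 0.38985.
Apparent dip = arctan|0.38985| = 21.30° (true dip is 23.9°, so apparent ≤ true as expected).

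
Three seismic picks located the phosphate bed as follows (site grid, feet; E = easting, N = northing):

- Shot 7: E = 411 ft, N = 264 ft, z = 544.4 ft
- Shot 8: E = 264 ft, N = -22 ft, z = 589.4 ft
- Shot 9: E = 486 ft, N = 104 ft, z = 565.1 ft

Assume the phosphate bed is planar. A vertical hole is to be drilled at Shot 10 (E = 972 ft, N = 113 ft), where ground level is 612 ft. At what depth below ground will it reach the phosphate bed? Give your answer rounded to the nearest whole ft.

62 ft

Two edge vectors: Shot 7→Shot 8 = (-147, -286, 45), Shot 7→Shot 9 = (75, -160, 20.7).
Normal n = (Shot 7→Shot 8) × (Shot 7→Shot 9) = (1279.8, 6417.9, 44970).
So ∂z/∂E = −n_x/n_z = −0.02846 and ∂z/∂N = −n_y/n_z = −0.14272.
Intercept c from Shot 7: 544.4 + 11.70 + 37.68 = 593.77.
At (972, 113): z_contact = −27.7 − 16.1 + 593.77 = 550.0 ft.
Depth below ground = 612 − 550.0 = 62 ft.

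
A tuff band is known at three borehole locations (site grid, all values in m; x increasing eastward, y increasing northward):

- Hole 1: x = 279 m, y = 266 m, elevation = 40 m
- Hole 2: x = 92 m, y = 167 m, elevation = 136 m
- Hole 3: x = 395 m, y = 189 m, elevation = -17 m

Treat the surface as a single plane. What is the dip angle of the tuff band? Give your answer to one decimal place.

Let the plane be z = a·x + b·y + c.
Hole 2−Hole 1: −187a − 99b = 96;  Hole 3−Hole 1: 116a − 77b = −57.
Solving gives a = −0.50361, b = −0.01843.
Gradient magnitude |∇z| = √(a² + b²) = √(0.25363 + 0.00034) = 0.50395.
True dip = arctan(0.50395) = 26.7°, dipping toward E (azimuth ≈ 088°).

26.7°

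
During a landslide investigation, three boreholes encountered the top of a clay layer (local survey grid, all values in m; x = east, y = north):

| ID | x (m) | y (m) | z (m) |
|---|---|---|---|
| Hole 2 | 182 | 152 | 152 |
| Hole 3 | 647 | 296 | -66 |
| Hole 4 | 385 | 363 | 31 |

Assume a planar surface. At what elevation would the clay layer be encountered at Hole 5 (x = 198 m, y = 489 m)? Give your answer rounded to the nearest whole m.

Two edge vectors: Hole 2→Hole 3 = (465, 144, -218), Hole 2→Hole 4 = (203, 211, -121).
Normal n = (Hole 2→Hole 3) × (Hole 2→Hole 4) = (28574, 12011, 68883).
So ∂z/∂x = −n_x/n_z = −0.41482 and ∂z/∂y = −n_y/n_z = −0.17437.
Intercept c from Hole 2: 152 + 75.50 + 26.50 = 254.00.
At (198, 489): z = −82.1 − 85.3 + 254.00 = 86.6 m.

87 m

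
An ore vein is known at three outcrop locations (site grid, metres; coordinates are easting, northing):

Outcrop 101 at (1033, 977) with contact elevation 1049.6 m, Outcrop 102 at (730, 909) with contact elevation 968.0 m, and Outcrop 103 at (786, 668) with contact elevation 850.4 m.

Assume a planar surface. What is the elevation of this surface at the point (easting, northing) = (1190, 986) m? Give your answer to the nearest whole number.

Let the plane be z = a·easting + b·northing + c.
Outcrop 102−Outcrop 101: −303a − 68b = −81.6;  Outcrop 103−Outcrop 101: −247a − 309b = −199.2.
Solving gives a = 0.15188, b = 0.52326.
Then c = 1049.6 − a·1033 − b·977 = 381.49.
At (1190, 986): z = 180.7 + 515.9 + 381.49 = 1078.2 m.

1078 m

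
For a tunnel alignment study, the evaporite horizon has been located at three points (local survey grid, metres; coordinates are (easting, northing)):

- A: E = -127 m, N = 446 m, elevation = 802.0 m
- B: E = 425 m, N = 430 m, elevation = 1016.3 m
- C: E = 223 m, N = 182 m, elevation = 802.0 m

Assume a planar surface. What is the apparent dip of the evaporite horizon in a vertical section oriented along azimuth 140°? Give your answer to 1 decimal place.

8.6°

Let the plane be z = a·E + b·N + c.
B−A: 552a − 16b = 214.3;  C−A: 350a − 264b = 0.
Solving gives a = 0.40374, b = 0.53526.
Unit vector along 140° is (sin 140°, cos 140°) = (0.6428, -0.7660).
Slope in that direction = a·(0.6428) + b·(-0.7660) = −0.15051.
Apparent dip = arctan|0.15051| = 8.6° (true dip is 33.8°, so apparent ≤ true as expected).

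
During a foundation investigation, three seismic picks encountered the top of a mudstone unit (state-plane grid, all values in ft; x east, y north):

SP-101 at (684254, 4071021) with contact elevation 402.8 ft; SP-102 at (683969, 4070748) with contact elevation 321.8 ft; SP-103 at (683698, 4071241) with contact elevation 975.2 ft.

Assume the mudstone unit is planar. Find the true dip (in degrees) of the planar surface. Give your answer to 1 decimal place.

49.4°

Let the plane be z = a·x + b·y + c.
SP-102−SP-101: −285a − 273b = −81;  SP-103−SP-101: −556a + 220b = 572.4.
Solving gives a = −0.64547, b = 0.97054.
Gradient magnitude |∇z| = √(a² + b²) = √(0.41663 + 0.94196) = 1.16558.
True dip = arctan(1.16558) = 49.4°, dipping toward SSE (azimuth ≈ 146°).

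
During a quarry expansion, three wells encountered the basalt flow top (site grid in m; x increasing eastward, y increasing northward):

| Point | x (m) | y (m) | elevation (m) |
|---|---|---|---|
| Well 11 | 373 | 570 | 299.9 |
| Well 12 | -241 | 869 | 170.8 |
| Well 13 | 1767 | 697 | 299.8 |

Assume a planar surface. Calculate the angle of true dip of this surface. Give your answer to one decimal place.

20.1°

Two edge vectors: Well 11→Well 12 = (-614, 299, -129.1), Well 11→Well 13 = (1394, 127, -0.1).
Normal n = (Well 11→Well 12) × (Well 11→Well 13) = (16365.8, -180026.8, -494784).
So ∂z/∂x = −n_x/n_z = 0.03308 and ∂z/∂y = −n_y/n_z = −0.36385.
Gradient magnitude |∇z| = √(a² + b²) = √(0.00109 + 0.13239) = 0.36535.
True dip = arctan(0.36535) = 20.1°, dipping toward N (azimuth ≈ 355°).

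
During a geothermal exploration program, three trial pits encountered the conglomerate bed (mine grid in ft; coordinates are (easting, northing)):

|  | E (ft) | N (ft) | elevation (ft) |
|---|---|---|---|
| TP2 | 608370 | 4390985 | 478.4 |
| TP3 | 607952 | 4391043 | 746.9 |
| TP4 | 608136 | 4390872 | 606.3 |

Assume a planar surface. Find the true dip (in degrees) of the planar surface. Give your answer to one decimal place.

32.6°

Two edge vectors: TP2→TP3 = (-418, 58, 268.5), TP2→TP4 = (-234, -113, 127.9).
Normal n = (TP2→TP3) × (TP2→TP4) = (37758.7, -9366.8, 60806).
So ∂z/∂E = −n_x/n_z = −0.62097 and ∂z/∂N = −n_y/n_z = 0.15404.
Gradient magnitude |∇z| = √(a² + b²) = √(0.38560 + 0.02373) = 0.63979.
True dip = arctan(0.63979) = 32.6°, dipping toward ESE (azimuth ≈ 104°).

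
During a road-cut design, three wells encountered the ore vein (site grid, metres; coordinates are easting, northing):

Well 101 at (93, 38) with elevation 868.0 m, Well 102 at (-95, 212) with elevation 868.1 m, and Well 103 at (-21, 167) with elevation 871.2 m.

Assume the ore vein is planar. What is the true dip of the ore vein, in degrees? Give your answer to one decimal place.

10.3°

Let the plane be z = a·easting + b·northing + c.
Well 102−Well 101: −188a + 174b = 0.1;  Well 103−Well 101: −114a + 129b = 3.2.
Solving gives a = 0.12317, b = 0.13365.
Gradient magnitude |∇z| = √(a² + b²) = √(0.01517 + 0.01786) = 0.18175.
True dip = arctan(0.18175) = 10.3°, dipping toward SW (azimuth ≈ 223°).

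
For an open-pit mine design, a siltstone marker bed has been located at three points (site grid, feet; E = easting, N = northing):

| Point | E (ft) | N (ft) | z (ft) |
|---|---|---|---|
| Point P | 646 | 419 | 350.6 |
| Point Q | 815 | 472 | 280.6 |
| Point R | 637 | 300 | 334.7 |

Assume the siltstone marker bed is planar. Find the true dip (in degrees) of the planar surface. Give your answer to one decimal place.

26.4°

Two edge vectors: Point P→Point Q = (169, 53, -70), Point P→Point R = (-9, -119, -15.9).
Normal n = (Point P→Point Q) × (Point P→Point R) = (-9172.7, 3317.1, -19634).
So ∂z/∂E = −n_x/n_z = −0.46718 and ∂z/∂N = −n_y/n_z = 0.16895.
Gradient magnitude |∇z| = √(a² + b²) = √(0.21826 + 0.02854) = 0.49679.
True dip = arctan(0.49679) = 26.4°, dipping toward ESE (azimuth ≈ 110°).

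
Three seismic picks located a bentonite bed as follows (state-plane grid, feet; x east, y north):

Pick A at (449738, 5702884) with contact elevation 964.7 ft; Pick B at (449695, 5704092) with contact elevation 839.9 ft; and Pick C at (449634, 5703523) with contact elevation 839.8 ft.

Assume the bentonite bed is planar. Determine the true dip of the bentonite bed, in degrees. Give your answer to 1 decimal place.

36.1°

Two edge vectors: Pick A→Pick B = (-43, 1208, -124.8), Pick A→Pick C = (-104, 639, -124.9).
Normal n = (Pick A→Pick B) × (Pick A→Pick C) = (-71132, 7608.5, 98155).
So ∂z/∂x = −n_x/n_z = 0.72469 and ∂z/∂y = −n_y/n_z = −0.07752.
Gradient magnitude |∇z| = √(a² + b²) = √(0.52518 + 0.00601) = 0.72882.
True dip = arctan(0.72882) = 36.1°, dipping toward W (azimuth ≈ 276°).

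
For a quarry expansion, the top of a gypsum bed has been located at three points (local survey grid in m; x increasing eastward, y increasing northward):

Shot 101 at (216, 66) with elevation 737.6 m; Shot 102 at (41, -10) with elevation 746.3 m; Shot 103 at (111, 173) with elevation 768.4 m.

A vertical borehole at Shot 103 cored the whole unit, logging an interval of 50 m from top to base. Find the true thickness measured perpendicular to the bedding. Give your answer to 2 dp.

48.96 m

Two edge vectors: Shot 101→Shot 102 = (-175, -76, 8.7), Shot 101→Shot 103 = (-105, 107, 30.8).
Normal n = (Shot 101→Shot 102) × (Shot 101→Shot 103) = (-3271.7, 4476.5, -26705).
So ∂z/∂x = −n_x/n_z = −0.12251 and ∂z/∂y = −n_y/n_z = 0.16763.
|∇z| = √(a²+b²) = 0.20763, so dip δ = arctan(0.20763) = 11.73°.
True thickness = vertical thickness × cos δ = 50 × cos 11.73° = 48.96 m.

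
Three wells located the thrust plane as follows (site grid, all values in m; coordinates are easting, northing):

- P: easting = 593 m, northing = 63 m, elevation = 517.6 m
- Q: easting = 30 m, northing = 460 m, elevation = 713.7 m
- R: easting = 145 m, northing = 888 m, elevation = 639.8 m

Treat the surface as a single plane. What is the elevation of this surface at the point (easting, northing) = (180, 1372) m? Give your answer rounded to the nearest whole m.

594 m

Two edge vectors: P→Q = (-563, 397, 196.1), P→R = (-448, 825, 122.2).
Normal n = (P→Q) × (P→R) = (-113269.1, -19054.2, -286619).
So ∂z/∂easting = −n_x/n_z = −0.39519 and ∂z/∂northing = −n_y/n_z = −0.06648.
Intercept c from P: 517.6 + 234.35 + 4.19 = 756.14.
At (180, 1372): z = −71.1 − 91.2 + 756.14 = 593.8 m.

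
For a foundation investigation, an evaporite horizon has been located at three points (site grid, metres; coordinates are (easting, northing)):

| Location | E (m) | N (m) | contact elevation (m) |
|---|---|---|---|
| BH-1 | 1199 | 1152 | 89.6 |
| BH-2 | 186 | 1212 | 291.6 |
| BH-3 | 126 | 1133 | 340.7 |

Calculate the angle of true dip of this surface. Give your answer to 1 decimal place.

26.7°

Let the plane be z = a·E + b·N + c.
BH-2−BH-1: −1013a + 60b = 202;  BH-3−BH-1: −1073a − 19b = 251.1.
Solving gives a = −0.22605, b = −0.44983.
Gradient magnitude |∇z| = √(a² + b²) = √(0.05110 + 0.20235) = 0.50344.
True dip = arctan(0.50344) = 26.7°, dipping toward NNE (azimuth ≈ 027°).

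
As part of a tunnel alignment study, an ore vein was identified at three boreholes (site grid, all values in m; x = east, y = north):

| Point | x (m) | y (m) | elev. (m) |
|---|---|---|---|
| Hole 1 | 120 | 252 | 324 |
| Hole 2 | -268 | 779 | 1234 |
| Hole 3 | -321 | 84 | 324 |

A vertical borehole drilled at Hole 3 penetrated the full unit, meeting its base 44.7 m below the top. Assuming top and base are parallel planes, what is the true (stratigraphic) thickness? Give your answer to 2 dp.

Two edge vectors: Hole 1→Hole 2 = (-388, 527, 910), Hole 1→Hole 3 = (-441, -168, 0).
Normal n = (Hole 1→Hole 2) × (Hole 1→Hole 3) = (152880, -401310, 297591).
So ∂z/∂x = −n_x/n_z = −0.51373 and ∂z/∂y = −n_y/n_z = 1.34853.
|∇z| = √(a²+b²) = 1.44307, so dip δ = arctan(1.44307) = 55.28°.
True thickness = vertical thickness × cos δ = 44.7 × cos 55.28° = 25.46 m.

25.46 m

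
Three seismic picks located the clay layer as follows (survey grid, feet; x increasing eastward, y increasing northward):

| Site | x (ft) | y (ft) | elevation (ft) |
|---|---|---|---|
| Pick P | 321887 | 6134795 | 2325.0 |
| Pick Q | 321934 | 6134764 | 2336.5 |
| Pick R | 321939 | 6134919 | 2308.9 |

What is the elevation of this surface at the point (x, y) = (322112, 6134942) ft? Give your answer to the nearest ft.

Two edge vectors: Pick P→Pick Q = (47, -31, 11.5), Pick P→Pick R = (52, 124, -16.1).
Normal n = (Pick P→Pick Q) × (Pick P→Pick R) = (-926.9, 1354.7, 7440).
So ∂z/∂x = −n_x/n_z = 0.12458333 and ∂z/∂y = −n_y/n_z = −0.18208333.
Intercept c from Pick P: 2325 − 40101.76 + 1117043.92 = 1079267.17.
At (322112, 6134942): z = 40129.8 − 1117070.7 + 1079267.17 = 2326.3 ft.

2326 ft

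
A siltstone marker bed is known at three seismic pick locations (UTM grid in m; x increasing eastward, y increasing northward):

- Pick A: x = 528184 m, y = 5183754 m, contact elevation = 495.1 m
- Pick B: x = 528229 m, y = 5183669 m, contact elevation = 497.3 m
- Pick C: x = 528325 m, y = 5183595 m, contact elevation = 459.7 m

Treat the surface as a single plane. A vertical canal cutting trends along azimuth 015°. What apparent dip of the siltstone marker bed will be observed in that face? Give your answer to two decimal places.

Let the plane be z = a·x + b·y + c.
Pick B−Pick A: 45a − 85b = 2.2;  Pick C−Pick A: 141a − 159b = −35.4.
Solving gives a = −0.69540, b = −0.39404.
Unit vector along 015° is (sin 15°, cos 15°) = (0.2588, 0.9659).
Slope in that direction = a·(0.2588) + b·(0.9659) = −0.56059.
Apparent dip = arctan|0.56059| = 29.27° (true dip is 38.6°, so apparent ≤ true as expected).

29.27°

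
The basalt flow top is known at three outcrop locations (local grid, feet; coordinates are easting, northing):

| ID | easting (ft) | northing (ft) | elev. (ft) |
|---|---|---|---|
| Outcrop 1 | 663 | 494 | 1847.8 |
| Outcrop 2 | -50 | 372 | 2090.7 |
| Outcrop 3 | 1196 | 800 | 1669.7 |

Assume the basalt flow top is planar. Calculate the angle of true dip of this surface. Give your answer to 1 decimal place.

19.0°

Two edge vectors: Outcrop 1→Outcrop 2 = (-713, -122, 242.9), Outcrop 1→Outcrop 3 = (533, 306, -178.1).
Normal n = (Outcrop 1→Outcrop 2) × (Outcrop 1→Outcrop 3) = (-52599.2, 2480.4, -153152).
So ∂z/∂easting = −n_x/n_z = −0.34344 and ∂z/∂northing = −n_y/n_z = 0.01620.
Gradient magnitude |∇z| = √(a² + b²) = √(0.11795 + 0.00026) = 0.34383.
True dip = arctan(0.34383) = 19.0°, dipping toward E (azimuth ≈ 093°).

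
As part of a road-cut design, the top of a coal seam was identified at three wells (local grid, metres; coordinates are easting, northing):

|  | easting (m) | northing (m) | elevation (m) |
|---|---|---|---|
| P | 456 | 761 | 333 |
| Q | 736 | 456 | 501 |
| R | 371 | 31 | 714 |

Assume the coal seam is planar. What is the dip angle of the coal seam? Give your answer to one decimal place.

Two edge vectors: P→Q = (280, -305, 168), P→R = (-85, -730, 381).
Normal n = (P→Q) × (P→R) = (6435, -120960, -230325).
So ∂z/∂easting = −n_x/n_z = 0.02794 and ∂z/∂northing = −n_y/n_z = −0.52517.
Gradient magnitude |∇z| = √(a² + b²) = √(0.00078 + 0.27580) = 0.52591.
True dip = arctan(0.52591) = 27.7°, dipping toward N (azimuth ≈ 357°).

27.7°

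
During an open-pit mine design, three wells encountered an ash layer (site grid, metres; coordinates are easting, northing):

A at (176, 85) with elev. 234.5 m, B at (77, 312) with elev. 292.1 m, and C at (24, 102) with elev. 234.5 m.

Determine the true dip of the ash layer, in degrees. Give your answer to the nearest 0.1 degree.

15.0°

Let the plane be z = a·easting + b·northing + c.
B−A: −99a + 227b = 57.6;  C−A: −152a + 17b = 0.
Solving gives a = 0.02983, b = 0.26676.
Gradient magnitude |∇z| = √(a² + b²) = √(0.00089 + 0.07116) = 0.26842.
True dip = arctan(0.26842) = 15.0°, dipping toward S (azimuth ≈ 186°).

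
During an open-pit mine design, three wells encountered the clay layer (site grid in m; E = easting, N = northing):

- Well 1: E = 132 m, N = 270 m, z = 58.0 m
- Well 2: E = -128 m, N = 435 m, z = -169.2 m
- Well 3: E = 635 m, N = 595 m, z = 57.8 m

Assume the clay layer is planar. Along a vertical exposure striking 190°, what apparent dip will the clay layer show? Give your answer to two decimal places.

Two edge vectors: Well 1→Well 2 = (-260, 165, -227.2), Well 1→Well 3 = (503, 325, -0.2).
Normal n = (Well 1→Well 2) × (Well 1→Well 3) = (73807, -114333.6, -167495).
So ∂z/∂E = −n_x/n_z = 0.44065 and ∂z/∂N = −n_y/n_z = −0.68261.
Unit vector along 190° is (sin 190°, cos 190°) = (-0.1736, -0.9848).
Slope in that direction = a·(-0.1736) + b·(-0.9848) = 0.59572.
Apparent dip = arctan|0.59572| = 30.78° (true dip is 39.1°, so apparent ≤ true as expected).

30.78°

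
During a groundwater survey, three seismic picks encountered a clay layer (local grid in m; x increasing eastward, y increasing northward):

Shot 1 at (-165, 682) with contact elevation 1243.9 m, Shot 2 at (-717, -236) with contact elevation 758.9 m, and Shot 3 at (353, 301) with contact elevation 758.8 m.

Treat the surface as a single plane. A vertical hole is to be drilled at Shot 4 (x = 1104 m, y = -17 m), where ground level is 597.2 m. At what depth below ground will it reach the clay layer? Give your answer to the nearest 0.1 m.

Two edge vectors: Shot 1→Shot 2 = (-552, -918, -485), Shot 1→Shot 3 = (518, -381, -485.1).
Normal n = (Shot 1→Shot 2) × (Shot 1→Shot 3) = (260536.8, -519005.2, 685836).
So ∂z/∂x = −n_x/n_z = −0.379882 and ∂z/∂y = −n_y/n_z = 0.756748.
Intercept c from Shot 1: 1243.9 − 62.68 − 516.10 = 665.12.
At (1104, -17): z_contact = −419.39 − 12.86 + 665.12 = 232.86 m.
Depth below ground = 597.2 − 232.86 = 364.3 m.

364.3 m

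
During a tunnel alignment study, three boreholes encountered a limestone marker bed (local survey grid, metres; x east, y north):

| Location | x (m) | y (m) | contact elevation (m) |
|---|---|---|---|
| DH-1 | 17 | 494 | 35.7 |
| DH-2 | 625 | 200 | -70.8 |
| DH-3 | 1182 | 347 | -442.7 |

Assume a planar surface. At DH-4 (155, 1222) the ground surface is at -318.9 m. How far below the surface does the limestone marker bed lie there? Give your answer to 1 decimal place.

Let the plane be z = a·x + b·y + c.
DH-2−DH-1: 608a − 294b = −106.5;  DH-3−DH-1: 1165a − 147b = −478.4.
Solving gives a = −0.493786, b = −0.658919.
Then c = 35.7 − a·17 − b·494 = 369.60.
At (155, 1222): z_contact = −76.54 − 805.20 + 369.60 = -512.14 m.
Depth below ground = -318.9 − (-512.14) = 193.2 m.

193.2 m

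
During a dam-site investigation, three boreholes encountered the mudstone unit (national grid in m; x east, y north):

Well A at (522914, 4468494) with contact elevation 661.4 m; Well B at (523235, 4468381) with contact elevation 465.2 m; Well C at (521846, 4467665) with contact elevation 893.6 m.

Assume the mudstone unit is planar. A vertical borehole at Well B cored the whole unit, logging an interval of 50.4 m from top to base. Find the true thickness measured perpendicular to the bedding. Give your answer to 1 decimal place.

Let the plane be z = a·x + b·y + c.
Well B−Well A: 321a − 113b = −196.2;  Well C−Well A: −1068a − 829b = 232.2.
Solving gives a = −0.48834, b = 0.34904.
|∇z| = √(a²+b²) = 0.60026, so dip δ = arctan(0.60026) = 30.97°.
True thickness = vertical thickness × cos δ = 50.4 × cos 30.97° = 43.2 m.

43.2 m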